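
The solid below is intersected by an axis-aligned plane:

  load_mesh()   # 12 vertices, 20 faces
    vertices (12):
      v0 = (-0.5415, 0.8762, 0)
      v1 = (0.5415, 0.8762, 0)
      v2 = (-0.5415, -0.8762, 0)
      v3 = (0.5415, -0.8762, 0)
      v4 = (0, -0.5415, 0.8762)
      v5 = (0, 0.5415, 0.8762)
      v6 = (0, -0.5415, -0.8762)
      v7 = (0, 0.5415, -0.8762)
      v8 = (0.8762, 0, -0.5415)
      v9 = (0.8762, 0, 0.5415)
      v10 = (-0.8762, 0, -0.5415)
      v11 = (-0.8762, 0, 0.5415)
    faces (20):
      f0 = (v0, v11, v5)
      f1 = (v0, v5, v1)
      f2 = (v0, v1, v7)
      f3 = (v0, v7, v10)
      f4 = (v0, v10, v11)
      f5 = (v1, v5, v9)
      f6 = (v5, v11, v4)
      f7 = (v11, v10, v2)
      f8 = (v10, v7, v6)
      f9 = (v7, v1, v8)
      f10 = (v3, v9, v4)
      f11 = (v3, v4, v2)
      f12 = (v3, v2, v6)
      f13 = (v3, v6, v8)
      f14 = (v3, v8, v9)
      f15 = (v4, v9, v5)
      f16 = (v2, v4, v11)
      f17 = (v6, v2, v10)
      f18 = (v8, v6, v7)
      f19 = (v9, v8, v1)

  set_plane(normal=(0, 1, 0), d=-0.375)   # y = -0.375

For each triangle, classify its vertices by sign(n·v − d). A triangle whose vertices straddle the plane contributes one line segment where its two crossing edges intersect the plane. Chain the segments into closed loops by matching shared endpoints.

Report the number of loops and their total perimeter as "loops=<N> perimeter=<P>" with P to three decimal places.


Straddling triangles (10 of 20):
  (v5,v11,v4) [++-] → (-0.269413, -0.375, 0.773287)–(0, -0.375, 0.8762)  len=0.2884
  (v11,v10,v2) [++-] → (-0.732954, -0.375, -0.309746)–(-0.732954, -0.375, 0.309746)  len=0.6195
  (v10,v7,v6) [++-] → (0, -0.375, -0.8762)–(-0.269413, -0.375, -0.773287)  len=0.2884
  (v3,v9,v4) [-+-] → (0.732954, -0.375, 0.309746)–(0.269413, -0.375, 0.773287)  len=0.6555
  (v3,v6,v8) [--+] → (0.269413, -0.375, -0.773287)–(0.732954, -0.375, -0.309746)  len=0.6555
  (v3,v8,v9) [-++] → (0.732954, -0.375, -0.309746)–(0.732954, -0.375, 0.309746)  len=0.6195
  (v4,v9,v5) [-++] → (0.269413, -0.375, 0.773287)–(0, -0.375, 0.8762)  len=0.2884
  (v2,v4,v11) [--+] → (-0.269413, -0.375, 0.773287)–(-0.732954, -0.375, 0.309746)  len=0.6555
  (v6,v2,v10) [--+] → (-0.732954, -0.375, -0.309746)–(-0.269413, -0.375, -0.773287)  len=0.6555
  (v8,v6,v7) [+-+] → (0.269413, -0.375, -0.773287)–(0, -0.375, -0.8762)  len=0.2884

Chained into 1 loop(s):
  loop 1: 10 segments, perimeter = 5.0148
Total perimeter = 5.015

loops=1 perimeter=5.015


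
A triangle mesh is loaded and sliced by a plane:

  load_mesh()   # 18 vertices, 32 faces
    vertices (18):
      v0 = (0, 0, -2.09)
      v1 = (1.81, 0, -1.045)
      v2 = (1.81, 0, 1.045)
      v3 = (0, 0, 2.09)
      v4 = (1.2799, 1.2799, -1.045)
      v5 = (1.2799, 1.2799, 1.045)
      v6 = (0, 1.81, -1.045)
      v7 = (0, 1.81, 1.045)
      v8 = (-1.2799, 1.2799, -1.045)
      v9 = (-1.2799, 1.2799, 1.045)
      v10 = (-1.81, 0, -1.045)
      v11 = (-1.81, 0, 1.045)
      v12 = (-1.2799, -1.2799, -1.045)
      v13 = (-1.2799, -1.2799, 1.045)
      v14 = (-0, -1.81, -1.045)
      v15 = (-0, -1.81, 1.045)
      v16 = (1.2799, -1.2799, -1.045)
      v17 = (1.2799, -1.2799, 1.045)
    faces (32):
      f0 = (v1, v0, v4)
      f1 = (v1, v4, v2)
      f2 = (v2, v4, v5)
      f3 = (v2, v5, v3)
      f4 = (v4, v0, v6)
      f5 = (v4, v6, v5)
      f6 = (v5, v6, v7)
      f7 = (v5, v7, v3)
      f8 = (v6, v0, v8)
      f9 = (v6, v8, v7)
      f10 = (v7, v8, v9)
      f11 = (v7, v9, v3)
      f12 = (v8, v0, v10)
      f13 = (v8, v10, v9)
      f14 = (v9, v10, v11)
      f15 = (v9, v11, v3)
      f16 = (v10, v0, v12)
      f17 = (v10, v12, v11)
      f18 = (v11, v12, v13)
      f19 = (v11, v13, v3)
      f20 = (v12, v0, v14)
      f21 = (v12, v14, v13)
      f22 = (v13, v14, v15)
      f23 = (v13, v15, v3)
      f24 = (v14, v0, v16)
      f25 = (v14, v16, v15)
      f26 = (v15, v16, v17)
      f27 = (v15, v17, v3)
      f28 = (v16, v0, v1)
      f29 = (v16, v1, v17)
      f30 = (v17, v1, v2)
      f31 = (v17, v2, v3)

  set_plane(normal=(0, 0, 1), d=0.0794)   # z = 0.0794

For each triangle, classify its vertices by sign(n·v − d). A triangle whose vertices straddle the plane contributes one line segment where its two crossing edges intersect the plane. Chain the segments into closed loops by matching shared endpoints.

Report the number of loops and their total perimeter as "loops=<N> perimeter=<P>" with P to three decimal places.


loops=1 perimeter=11.083

Straddling triangles (16 of 32):
  (v1,v4,v2) [--+] → (1.56509, 0.591326, 0.0794)–(1.81, 0, 0.0794)  len=0.6400
  (v2,v4,v5) [+-+] → (1.56509, 0.591326, 0.0794)–(1.2799, 1.2799, 0.0794)  len=0.7453
  (v4,v6,v5) [--+] → (0.688574, 1.52481, 0.0794)–(1.2799, 1.2799, 0.0794)  len=0.6400
  (v5,v6,v7) [+-+] → (0.688574, 1.52481, 0.0794)–(0, 1.81, 0.0794)  len=0.7453
  (v6,v8,v7) [--+] → (-0.591326, 1.56509, 0.0794)–(0, 1.81, 0.0794)  len=0.6400
  (v7,v8,v9) [+-+] → (-0.591326, 1.56509, 0.0794)–(-1.2799, 1.2799, 0.0794)  len=0.7453
  (v8,v10,v9) [--+] → (-1.52481, 0.688574, 0.0794)–(-1.2799, 1.2799, 0.0794)  len=0.6400
  (v9,v10,v11) [+-+] → (-1.52481, 0.688574, 0.0794)–(-1.81, 0, 0.0794)  len=0.7453
  (v10,v12,v11) [--+] → (-1.56509, -0.591326, 0.0794)–(-1.81, 0, 0.0794)  len=0.6400
  (v11,v12,v13) [+-+] → (-1.56509, -0.591326, 0.0794)–(-1.2799, -1.2799, 0.0794)  len=0.7453
  (v12,v14,v13) [--+] → (-0.688574, -1.52481, 0.0794)–(-1.2799, -1.2799, 0.0794)  len=0.6400
  (v13,v14,v15) [+-+] → (-0.688574, -1.52481, 0.0794)–(0, -1.81, 0.0794)  len=0.7453
  (v14,v16,v15) [--+] → (0.591326, -1.56509, 0.0794)–(0, -1.81, 0.0794)  len=0.6400
  (v15,v16,v17) [+-+] → (0.591326, -1.56509, 0.0794)–(1.2799, -1.2799, 0.0794)  len=0.7453
  (v16,v1,v17) [--+] → (1.52481, -0.688574, 0.0794)–(1.2799, -1.2799, 0.0794)  len=0.6400
  (v17,v1,v2) [+-+] → (1.52481, -0.688574, 0.0794)–(1.81, 0, 0.0794)  len=0.7453

Chained into 1 loop(s):
  loop 1: 16 segments, perimeter = 11.0827
Total perimeter = 11.083


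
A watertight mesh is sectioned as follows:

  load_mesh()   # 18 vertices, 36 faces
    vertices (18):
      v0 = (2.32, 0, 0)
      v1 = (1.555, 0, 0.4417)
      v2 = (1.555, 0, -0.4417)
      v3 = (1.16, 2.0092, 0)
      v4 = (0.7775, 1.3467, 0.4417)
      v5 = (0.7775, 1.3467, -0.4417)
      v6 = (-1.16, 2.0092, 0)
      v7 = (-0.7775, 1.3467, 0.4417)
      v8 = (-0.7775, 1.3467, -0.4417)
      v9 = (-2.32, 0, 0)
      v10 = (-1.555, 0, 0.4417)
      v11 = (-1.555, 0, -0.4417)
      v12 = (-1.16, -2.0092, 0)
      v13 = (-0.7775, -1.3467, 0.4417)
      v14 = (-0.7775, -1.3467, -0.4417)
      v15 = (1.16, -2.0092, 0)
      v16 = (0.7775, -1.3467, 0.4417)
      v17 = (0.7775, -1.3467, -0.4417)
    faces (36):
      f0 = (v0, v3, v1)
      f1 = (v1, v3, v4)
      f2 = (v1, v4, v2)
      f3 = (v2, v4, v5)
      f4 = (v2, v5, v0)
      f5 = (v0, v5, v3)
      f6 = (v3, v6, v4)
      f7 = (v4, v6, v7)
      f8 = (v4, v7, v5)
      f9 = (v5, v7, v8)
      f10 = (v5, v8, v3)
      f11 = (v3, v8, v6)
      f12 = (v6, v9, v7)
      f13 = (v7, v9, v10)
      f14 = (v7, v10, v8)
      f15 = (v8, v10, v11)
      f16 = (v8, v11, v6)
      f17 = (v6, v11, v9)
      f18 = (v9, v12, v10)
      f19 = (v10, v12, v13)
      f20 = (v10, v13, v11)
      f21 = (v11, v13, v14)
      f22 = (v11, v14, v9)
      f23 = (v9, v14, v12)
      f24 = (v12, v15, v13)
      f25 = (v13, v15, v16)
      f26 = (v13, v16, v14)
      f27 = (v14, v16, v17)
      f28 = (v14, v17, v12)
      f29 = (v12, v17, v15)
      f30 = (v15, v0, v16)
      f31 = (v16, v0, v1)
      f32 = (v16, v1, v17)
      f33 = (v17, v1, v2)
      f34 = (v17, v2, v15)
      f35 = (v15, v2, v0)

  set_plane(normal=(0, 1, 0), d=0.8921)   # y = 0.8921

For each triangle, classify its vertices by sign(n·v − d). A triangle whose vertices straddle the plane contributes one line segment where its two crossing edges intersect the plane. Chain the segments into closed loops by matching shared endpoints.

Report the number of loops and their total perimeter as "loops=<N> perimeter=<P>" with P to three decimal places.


Straddling triangles (12 of 36):
  (v0,v3,v1) [-+-] → (1.80495, 0.8921, 0)–(1.37962, 0.8921, 0.245582)  len=0.4911
  (v1,v3,v4) [-++] → (1.37962, 0.8921, 0.245582)–(1.03996, 0.8921, 0.4417)  len=0.3922
  (v1,v4,v2) [-+-] → (1.03996, 0.8921, 0.4417)–(1.03996, 0.8921, 0.143494)  len=0.2982
  (v2,v4,v5) [-++] → (1.03996, 0.8921, 0.143494)–(1.03996, 0.8921, -0.4417)  len=0.5852
  (v2,v5,v0) [-+-] → (1.03996, 0.8921, -0.4417)–(1.2982, 0.8921, -0.292597)  len=0.2982
  (v0,v5,v3) [-++] → (1.2982, 0.8921, -0.292597)–(1.80495, 0.8921, 0)  len=0.5852
  (v6,v9,v7) [+-+] → (-1.80495, 0.8921, 0)–(-1.2982, 0.8921, 0.292597)  len=0.5852
  (v7,v9,v10) [+--] → (-1.2982, 0.8921, 0.292597)–(-1.03996, 0.8921, 0.4417)  len=0.2982
  (v7,v10,v8) [+-+] → (-1.03996, 0.8921, 0.4417)–(-1.03996, 0.8921, -0.143494)  len=0.5852
  (v8,v10,v11) [+--] → (-1.03996, 0.8921, -0.143494)–(-1.03996, 0.8921, -0.4417)  len=0.2982
  (v8,v11,v6) [+-+] → (-1.03996, 0.8921, -0.4417)–(-1.37962, 0.8921, -0.245582)  len=0.3922
  (v6,v11,v9) [+--] → (-1.37962, 0.8921, -0.245582)–(-1.80495, 0.8921, 0)  len=0.4911

Chained into 2 loop(s):
  loop 1: 6 segments, perimeter = 2.6501
  loop 2: 6 segments, perimeter = 2.6501
Total perimeter = 5.300

loops=2 perimeter=5.300


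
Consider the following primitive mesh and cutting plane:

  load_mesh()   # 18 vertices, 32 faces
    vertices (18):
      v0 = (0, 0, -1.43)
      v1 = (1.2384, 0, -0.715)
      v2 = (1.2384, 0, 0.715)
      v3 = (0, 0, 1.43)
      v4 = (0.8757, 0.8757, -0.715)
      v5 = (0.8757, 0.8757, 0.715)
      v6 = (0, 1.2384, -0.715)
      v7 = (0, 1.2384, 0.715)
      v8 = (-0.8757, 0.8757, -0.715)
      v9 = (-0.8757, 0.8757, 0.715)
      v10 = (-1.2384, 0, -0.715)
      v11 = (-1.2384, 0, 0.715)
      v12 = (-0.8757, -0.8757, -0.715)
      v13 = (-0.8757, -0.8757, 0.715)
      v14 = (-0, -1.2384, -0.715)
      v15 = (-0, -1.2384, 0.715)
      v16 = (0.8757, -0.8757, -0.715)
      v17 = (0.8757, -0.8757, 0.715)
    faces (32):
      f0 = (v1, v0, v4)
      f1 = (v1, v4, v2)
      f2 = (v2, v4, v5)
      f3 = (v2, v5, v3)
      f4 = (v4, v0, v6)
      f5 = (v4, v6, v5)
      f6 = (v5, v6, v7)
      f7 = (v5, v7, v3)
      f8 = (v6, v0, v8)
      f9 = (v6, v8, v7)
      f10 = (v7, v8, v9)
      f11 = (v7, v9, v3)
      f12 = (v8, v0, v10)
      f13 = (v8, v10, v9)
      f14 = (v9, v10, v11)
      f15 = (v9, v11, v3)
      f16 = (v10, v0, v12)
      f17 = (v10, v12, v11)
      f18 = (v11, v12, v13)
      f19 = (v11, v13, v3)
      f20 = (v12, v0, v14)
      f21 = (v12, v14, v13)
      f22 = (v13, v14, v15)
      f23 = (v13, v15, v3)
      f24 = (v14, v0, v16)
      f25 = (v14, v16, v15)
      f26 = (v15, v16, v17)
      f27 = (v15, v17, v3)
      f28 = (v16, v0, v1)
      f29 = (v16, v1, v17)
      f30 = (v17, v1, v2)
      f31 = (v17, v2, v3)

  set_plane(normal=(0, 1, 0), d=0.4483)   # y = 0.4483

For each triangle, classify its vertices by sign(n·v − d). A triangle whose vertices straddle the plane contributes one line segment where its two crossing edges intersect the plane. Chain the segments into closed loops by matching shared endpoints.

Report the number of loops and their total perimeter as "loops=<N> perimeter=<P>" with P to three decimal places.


Straddling triangles (12 of 32):
  (v1,v0,v4) [--+] → (0.4483, 0.4483, -1.06397)–(1.05272, 0.4483, -0.715)  len=0.6979
  (v1,v4,v2) [-+-] → (1.05272, 0.4483, -0.715)–(1.05272, 0.4483, -0.0170646)  len=0.6979
  (v2,v4,v5) [-++] → (1.05272, 0.4483, -0.0170646)–(1.05272, 0.4483, 0.715)  len=0.7321
  (v2,v5,v3) [-+-] → (1.05272, 0.4483, 0.715)–(0.4483, 0.4483, 1.06397)  len=0.6979
  (v4,v0,v6) [+-+] → (0.4483, 0.4483, -1.06397)–(0, 0.4483, -1.17117)  len=0.4609
  (v5,v7,v3) [++-] → (0, 0.4483, 1.17117)–(0.4483, 0.4483, 1.06397)  len=0.4609
  (v6,v0,v8) [+-+] → (0, 0.4483, -1.17117)–(-0.4483, 0.4483, -1.06397)  len=0.4609
  (v7,v9,v3) [++-] → (-0.4483, 0.4483, 1.06397)–(0, 0.4483, 1.17117)  len=0.4609
  (v8,v0,v10) [+--] → (-0.4483, 0.4483, -1.06397)–(-1.05272, 0.4483, -0.715)  len=0.6979
  (v8,v10,v9) [+-+] → (-1.05272, 0.4483, -0.715)–(-1.05272, 0.4483, 0.0170646)  len=0.7321
  (v9,v10,v11) [+--] → (-1.05272, 0.4483, 0.0170646)–(-1.05272, 0.4483, 0.715)  len=0.6979
  (v9,v11,v3) [+--] → (-1.05272, 0.4483, 0.715)–(-0.4483, 0.4483, 1.06397)  len=0.6979

Chained into 1 loop(s):
  loop 1: 12 segments, perimeter = 7.4955
Total perimeter = 7.495

loops=1 perimeter=7.495


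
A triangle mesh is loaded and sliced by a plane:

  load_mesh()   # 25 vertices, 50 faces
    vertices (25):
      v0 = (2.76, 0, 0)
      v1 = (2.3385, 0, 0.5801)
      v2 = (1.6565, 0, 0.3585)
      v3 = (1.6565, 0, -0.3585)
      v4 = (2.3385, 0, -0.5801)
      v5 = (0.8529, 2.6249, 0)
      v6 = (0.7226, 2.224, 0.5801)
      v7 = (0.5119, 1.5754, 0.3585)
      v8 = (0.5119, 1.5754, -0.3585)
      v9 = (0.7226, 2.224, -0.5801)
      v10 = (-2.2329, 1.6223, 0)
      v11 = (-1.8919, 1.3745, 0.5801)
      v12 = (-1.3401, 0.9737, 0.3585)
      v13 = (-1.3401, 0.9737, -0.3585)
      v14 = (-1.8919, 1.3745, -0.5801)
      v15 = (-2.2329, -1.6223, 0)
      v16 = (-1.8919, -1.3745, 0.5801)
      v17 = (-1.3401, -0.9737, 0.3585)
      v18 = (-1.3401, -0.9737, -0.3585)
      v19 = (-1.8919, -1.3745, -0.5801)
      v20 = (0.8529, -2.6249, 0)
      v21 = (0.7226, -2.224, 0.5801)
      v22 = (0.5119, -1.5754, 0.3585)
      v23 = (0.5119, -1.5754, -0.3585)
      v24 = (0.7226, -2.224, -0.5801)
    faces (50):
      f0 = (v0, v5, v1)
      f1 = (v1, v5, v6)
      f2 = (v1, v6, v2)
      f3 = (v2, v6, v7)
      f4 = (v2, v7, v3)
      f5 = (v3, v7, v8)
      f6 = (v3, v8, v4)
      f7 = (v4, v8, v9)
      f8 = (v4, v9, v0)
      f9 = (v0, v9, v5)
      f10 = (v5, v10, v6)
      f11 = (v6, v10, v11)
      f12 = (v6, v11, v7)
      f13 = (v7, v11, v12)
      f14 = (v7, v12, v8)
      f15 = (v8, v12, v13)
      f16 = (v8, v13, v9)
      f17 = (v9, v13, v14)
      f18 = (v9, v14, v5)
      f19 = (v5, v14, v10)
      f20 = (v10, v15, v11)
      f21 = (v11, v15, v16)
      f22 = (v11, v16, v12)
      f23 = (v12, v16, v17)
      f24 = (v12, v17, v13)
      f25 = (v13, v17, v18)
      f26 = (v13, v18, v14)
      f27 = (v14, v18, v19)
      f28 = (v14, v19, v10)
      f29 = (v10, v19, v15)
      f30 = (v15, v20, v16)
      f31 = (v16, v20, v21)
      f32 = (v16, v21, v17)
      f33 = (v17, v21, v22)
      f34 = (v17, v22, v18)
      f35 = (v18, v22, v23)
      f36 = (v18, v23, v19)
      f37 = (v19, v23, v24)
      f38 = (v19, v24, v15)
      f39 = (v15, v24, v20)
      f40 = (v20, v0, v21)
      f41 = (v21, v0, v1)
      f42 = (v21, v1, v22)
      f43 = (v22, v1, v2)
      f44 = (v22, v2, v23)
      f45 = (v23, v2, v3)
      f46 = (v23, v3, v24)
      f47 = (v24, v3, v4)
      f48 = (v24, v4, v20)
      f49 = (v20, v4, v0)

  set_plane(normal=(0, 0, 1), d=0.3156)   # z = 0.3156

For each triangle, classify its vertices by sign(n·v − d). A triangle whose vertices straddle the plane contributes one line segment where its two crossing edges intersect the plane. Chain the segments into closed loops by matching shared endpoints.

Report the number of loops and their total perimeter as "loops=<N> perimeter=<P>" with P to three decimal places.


Straddling triangles (20 of 50):
  (v0,v5,v1) [--+] → (1.66113, 1.19684, 0.3156)–(2.53069, 0, 0.3156)  len=1.4794
  (v1,v5,v6) [+-+] → (1.66113, 1.19684, 0.3156)–(0.782011, 2.40679, 0.3156)  len=1.4956
  (v2,v7,v3) [++-] → (0.580384, 1.48114, 0.3156)–(1.6565, 0, 0.3156)  len=1.8308
  (v3,v7,v8) [-+-] → (0.580384, 1.48114, 0.3156)–(0.5119, 1.5754, 0.3156)  len=0.1165
  (v5,v10,v6) [--+] → (-0.624978, 1.94965, 0.3156)–(0.782011, 2.40679, 0.3156)  len=1.4794
  (v6,v10,v11) [+-+] → (-0.624978, 1.94965, 0.3156)–(-2.04738, 1.48749, 0.3156)  len=1.4956
  (v7,v12,v8) [++-] → (-1.22929, 1.0097, 0.3156)–(0.5119, 1.5754, 0.3156)  len=1.8308
  (v8,v12,v13) [-+-] → (-1.22929, 1.0097, 0.3156)–(-1.3401, 0.9737, 0.3156)  len=0.1165
  (v10,v15,v11) [--+] → (-2.04738, 0.00809145, 0.3156)–(-2.04738, 1.48749, 0.3156)  len=1.4794
  (v11,v15,v16) [+-+] → (-2.04738, 0.00809145, 0.3156)–(-2.04738, -1.48749, 0.3156)  len=1.4956
  (v12,v17,v13) [++-] → (-1.3401, -0.857182, 0.3156)–(-1.3401, 0.9737, 0.3156)  len=1.8309
  (v13,v17,v18) [-+-] → (-1.3401, -0.857182, 0.3156)–(-1.3401, -0.9737, 0.3156)  len=0.1165
  (v15,v20,v16) [--+] → (-0.640392, -1.94463, 0.3156)–(-2.04738, -1.48749, 0.3156)  len=1.4794
  (v16,v20,v21) [+-+] → (-0.640392, -1.94463, 0.3156)–(0.782011, -2.40679, 0.3156)  len=1.4956
  (v17,v22,v18) [++-] → (0.40109, -1.5394, 0.3156)–(-1.3401, -0.9737, 0.3156)  len=1.8308
  (v18,v22,v23) [-+-] → (0.40109, -1.5394, 0.3156)–(0.5119, -1.5754, 0.3156)  len=0.1165
  (v20,v0,v21) [--+] → (1.65156, -1.20995, 0.3156)–(0.782011, -2.40679, 0.3156)  len=1.4794
  (v21,v0,v1) [+-+] → (1.65156, -1.20995, 0.3156)–(2.53069, 0, 0.3156)  len=1.4956
  (v22,v2,v23) [++-] → (1.58802, -0.0942603, 0.3156)–(0.5119, -1.5754, 0.3156)  len=1.8308
  (v23,v2,v3) [-+-] → (1.58802, -0.0942603, 0.3156)–(1.6565, 0, 0.3156)  len=0.1165

Chained into 2 loop(s):
  loop 1: 10 segments, perimeter = 14.8749
  loop 2: 10 segments, perimeter = 9.7366
Total perimeter = 24.612

loops=2 perimeter=24.612


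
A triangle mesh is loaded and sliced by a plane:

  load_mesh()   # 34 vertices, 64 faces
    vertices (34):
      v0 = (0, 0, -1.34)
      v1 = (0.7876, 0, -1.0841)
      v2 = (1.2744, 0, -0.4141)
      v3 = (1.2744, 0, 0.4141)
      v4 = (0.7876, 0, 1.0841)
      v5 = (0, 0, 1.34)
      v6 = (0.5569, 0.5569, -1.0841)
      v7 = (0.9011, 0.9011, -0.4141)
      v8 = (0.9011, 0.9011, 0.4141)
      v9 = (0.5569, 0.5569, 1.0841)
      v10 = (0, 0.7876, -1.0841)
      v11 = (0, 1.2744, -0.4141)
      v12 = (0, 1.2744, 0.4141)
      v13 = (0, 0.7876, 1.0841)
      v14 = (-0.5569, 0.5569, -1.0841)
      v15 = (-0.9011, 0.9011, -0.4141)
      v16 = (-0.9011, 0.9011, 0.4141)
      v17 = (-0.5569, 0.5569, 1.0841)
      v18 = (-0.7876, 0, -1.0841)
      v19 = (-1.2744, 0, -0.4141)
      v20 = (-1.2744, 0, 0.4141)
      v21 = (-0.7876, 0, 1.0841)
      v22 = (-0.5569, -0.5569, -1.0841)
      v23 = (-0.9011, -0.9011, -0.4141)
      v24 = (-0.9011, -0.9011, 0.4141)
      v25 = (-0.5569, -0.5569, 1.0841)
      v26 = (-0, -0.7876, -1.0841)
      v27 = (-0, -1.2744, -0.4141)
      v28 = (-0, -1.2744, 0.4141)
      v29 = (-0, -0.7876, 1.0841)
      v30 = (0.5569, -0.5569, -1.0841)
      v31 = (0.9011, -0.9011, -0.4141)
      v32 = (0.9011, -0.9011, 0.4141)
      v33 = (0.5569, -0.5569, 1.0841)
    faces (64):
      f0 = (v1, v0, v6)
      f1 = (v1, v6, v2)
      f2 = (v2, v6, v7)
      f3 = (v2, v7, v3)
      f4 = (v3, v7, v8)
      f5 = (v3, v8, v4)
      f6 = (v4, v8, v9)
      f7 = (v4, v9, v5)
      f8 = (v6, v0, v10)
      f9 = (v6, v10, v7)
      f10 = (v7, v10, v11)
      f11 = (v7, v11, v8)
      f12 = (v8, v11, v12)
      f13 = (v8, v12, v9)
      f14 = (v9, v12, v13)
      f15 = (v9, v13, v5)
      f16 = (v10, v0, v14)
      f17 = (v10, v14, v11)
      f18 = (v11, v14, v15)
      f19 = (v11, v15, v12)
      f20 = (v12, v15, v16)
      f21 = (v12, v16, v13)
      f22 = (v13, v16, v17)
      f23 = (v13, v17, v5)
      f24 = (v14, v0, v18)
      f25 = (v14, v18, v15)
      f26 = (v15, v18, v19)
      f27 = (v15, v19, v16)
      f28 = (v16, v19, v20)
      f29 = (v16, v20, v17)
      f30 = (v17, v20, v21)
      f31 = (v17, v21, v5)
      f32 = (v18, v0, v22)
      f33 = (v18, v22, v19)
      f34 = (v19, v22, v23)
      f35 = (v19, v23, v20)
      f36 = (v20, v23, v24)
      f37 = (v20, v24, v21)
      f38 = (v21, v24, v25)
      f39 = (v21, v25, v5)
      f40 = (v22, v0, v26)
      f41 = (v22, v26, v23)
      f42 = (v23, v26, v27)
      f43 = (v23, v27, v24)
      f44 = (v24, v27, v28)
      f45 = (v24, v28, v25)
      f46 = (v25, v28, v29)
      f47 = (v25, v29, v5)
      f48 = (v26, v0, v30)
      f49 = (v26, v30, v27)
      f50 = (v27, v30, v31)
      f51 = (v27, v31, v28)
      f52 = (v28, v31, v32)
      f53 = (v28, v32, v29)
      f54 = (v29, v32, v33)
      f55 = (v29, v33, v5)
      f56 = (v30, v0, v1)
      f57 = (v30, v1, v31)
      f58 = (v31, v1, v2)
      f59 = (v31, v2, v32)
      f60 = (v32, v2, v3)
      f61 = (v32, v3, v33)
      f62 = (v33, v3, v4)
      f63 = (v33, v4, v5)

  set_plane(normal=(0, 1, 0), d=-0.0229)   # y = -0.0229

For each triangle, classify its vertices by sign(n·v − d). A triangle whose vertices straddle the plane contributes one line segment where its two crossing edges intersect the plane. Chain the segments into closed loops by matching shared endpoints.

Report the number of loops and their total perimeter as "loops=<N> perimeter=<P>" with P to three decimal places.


loops=1 perimeter=8.238

Straddling triangles (20 of 64):
  (v18,v0,v22) [++-] → (-0.0229, -0.0229, -1.32948)–(-0.778114, -0.0229, -1.0841)  len=0.7941
  (v18,v22,v19) [+-+] → (-0.778114, -0.0229, -1.0841)–(-1.2449, -0.0229, -0.441651)  len=0.7941
  (v19,v22,v23) [+--] → (-1.2449, -0.0229, -0.441651)–(-1.26491, -0.0229, -0.4141)  len=0.0341
  (v19,v23,v20) [+-+] → (-1.26491, -0.0229, -0.4141)–(-1.26491, -0.0229, 0.393053)  len=0.8072
  (v20,v23,v24) [+--] → (-1.26491, -0.0229, 0.393053)–(-1.26491, -0.0229, 0.4141)  len=0.0210
  (v20,v24,v21) [+-+] → (-1.26491, -0.0229, 0.4141)–(-0.790484, -0.0229, 1.06707)  len=0.8071
  (v21,v24,v25) [+--] → (-0.790484, -0.0229, 1.06707)–(-0.778114, -0.0229, 1.0841)  len=0.0210
  (v21,v25,v5) [+-+] → (-0.778114, -0.0229, 1.0841)–(-0.0229, -0.0229, 1.32948)  len=0.7941
  (v22,v0,v26) [-+-] → (-0.0229, -0.0229, -1.32948)–(0, -0.0229, -1.33256)  len=0.0231
  (v25,v29,v5) [--+] → (0, -0.0229, 1.33256)–(-0.0229, -0.0229, 1.32948)  len=0.0231
  (v26,v0,v30) [-+-] → (0, -0.0229, -1.33256)–(0.0229, -0.0229, -1.32948)  len=0.0231
  (v29,v33,v5) [--+] → (0.0229, -0.0229, 1.32948)–(0, -0.0229, 1.33256)  len=0.0231
  (v30,v0,v1) [-++] → (0.0229, -0.0229, -1.32948)–(0.778114, -0.0229, -1.0841)  len=0.7941
  (v30,v1,v31) [-+-] → (0.778114, -0.0229, -1.0841)–(0.790484, -0.0229, -1.06707)  len=0.0210
  (v31,v1,v2) [-++] → (0.790484, -0.0229, -1.06707)–(1.26491, -0.0229, -0.4141)  len=0.8071
  (v31,v2,v32) [-+-] → (1.26491, -0.0229, -0.4141)–(1.26491, -0.0229, -0.393053)  len=0.0210
  (v32,v2,v3) [-++] → (1.26491, -0.0229, -0.393053)–(1.26491, -0.0229, 0.4141)  len=0.8072
  (v32,v3,v33) [-+-] → (1.26491, -0.0229, 0.4141)–(1.2449, -0.0229, 0.441651)  len=0.0341
  (v33,v3,v4) [-++] → (1.2449, -0.0229, 0.441651)–(0.778114, -0.0229, 1.0841)  len=0.7941
  (v33,v4,v5) [-++] → (0.778114, -0.0229, 1.0841)–(0.0229, -0.0229, 1.32948)  len=0.7941

Chained into 1 loop(s):
  loop 1: 20 segments, perimeter = 8.2378
Total perimeter = 8.238


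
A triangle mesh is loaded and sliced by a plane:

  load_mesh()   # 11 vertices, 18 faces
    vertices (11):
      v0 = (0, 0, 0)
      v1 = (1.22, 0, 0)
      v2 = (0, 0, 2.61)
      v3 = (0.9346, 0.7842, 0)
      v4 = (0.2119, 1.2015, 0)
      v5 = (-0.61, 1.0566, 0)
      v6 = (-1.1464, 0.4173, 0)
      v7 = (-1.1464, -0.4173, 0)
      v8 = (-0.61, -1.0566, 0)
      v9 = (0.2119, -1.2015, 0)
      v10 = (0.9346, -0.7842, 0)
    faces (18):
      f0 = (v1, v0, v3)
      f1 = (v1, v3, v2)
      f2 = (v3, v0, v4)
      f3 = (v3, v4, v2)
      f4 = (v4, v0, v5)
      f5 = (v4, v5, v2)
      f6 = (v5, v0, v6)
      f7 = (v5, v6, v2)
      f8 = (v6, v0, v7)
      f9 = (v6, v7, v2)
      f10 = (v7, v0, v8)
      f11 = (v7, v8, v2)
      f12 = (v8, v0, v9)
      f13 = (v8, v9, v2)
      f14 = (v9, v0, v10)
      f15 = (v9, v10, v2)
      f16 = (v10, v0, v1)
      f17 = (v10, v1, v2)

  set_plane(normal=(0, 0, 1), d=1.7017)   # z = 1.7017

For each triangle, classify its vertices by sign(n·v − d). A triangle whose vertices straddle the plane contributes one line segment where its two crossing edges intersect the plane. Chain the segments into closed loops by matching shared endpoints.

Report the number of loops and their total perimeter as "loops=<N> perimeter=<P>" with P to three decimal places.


Straddling triangles (9 of 18):
  (v1,v3,v2) [--+] → (0.325248, 0.272908, 1.7017)–(0.424569, 0, 1.7017)  len=0.2904
  (v3,v4,v2) [--+] → (0.0737428, 0.418131, 1.7017)–(0.325248, 0.272908, 1.7017)  len=0.2904
  (v4,v5,v2) [--+] → (-0.212285, 0.367705, 1.7017)–(0.0737428, 0.418131, 1.7017)  len=0.2904
  (v5,v6,v2) [--+] → (-0.398956, 0.145224, 1.7017)–(-0.212285, 0.367705, 1.7017)  len=0.2904
  (v6,v7,v2) [--+] → (-0.398956, -0.145224, 1.7017)–(-0.398956, 0.145224, 1.7017)  len=0.2904
  (v7,v8,v2) [--+] → (-0.212285, -0.367705, 1.7017)–(-0.398956, -0.145224, 1.7017)  len=0.2904
  (v8,v9,v2) [--+] → (0.0737428, -0.418131, 1.7017)–(-0.212285, -0.367705, 1.7017)  len=0.2904
  (v9,v10,v2) [--+] → (0.325248, -0.272908, 1.7017)–(0.0737428, -0.418131, 1.7017)  len=0.2904
  (v10,v1,v2) [--+] → (0.424569, 0, 1.7017)–(0.325248, -0.272908, 1.7017)  len=0.2904

Chained into 1 loop(s):
  loop 1: 9 segments, perimeter = 2.6138
Total perimeter = 2.614

loops=1 perimeter=2.614


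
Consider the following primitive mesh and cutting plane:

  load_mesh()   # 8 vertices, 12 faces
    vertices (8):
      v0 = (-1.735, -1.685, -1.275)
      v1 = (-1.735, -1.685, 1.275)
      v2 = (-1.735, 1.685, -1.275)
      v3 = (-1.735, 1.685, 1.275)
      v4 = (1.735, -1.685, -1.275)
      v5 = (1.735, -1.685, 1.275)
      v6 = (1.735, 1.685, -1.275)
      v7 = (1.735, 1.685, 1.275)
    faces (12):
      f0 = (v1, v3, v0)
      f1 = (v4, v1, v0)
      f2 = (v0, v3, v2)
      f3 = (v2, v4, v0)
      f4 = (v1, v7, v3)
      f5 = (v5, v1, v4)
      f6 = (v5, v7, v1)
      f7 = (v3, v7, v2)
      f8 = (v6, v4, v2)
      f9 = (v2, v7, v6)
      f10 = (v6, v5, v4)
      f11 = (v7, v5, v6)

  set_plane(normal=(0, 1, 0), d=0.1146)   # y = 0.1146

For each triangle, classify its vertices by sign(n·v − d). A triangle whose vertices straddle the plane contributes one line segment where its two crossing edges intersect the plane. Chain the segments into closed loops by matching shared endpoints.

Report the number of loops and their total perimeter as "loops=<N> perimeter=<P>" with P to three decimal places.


Straddling triangles (8 of 12):
  (v1,v3,v0) [-+-] → (-1.735, 0.1146, 1.275)–(-1.735, 0.1146, 0.0867151)  len=1.1883
  (v0,v3,v2) [-++] → (-1.735, 0.1146, 0.0867151)–(-1.735, 0.1146, -1.275)  len=1.3617
  (v2,v4,v0) [+--] → (-0.118001, 0.1146, -1.275)–(-1.735, 0.1146, -1.275)  len=1.6170
  (v1,v7,v3) [-++] → (0.118001, 0.1146, 1.275)–(-1.735, 0.1146, 1.275)  len=1.8530
  (v5,v7,v1) [-+-] → (1.735, 0.1146, 1.275)–(0.118001, 0.1146, 1.275)  len=1.6170
  (v6,v4,v2) [+-+] → (1.735, 0.1146, -1.275)–(-0.118001, 0.1146, -1.275)  len=1.8530
  (v6,v5,v4) [+--] → (1.735, 0.1146, -0.0867151)–(1.735, 0.1146, -1.275)  len=1.1883
  (v7,v5,v6) [+-+] → (1.735, 0.1146, 1.275)–(1.735, 0.1146, -0.0867151)  len=1.3617

Chained into 1 loop(s):
  loop 1: 8 segments, perimeter = 12.0400
Total perimeter = 12.040

loops=1 perimeter=12.040


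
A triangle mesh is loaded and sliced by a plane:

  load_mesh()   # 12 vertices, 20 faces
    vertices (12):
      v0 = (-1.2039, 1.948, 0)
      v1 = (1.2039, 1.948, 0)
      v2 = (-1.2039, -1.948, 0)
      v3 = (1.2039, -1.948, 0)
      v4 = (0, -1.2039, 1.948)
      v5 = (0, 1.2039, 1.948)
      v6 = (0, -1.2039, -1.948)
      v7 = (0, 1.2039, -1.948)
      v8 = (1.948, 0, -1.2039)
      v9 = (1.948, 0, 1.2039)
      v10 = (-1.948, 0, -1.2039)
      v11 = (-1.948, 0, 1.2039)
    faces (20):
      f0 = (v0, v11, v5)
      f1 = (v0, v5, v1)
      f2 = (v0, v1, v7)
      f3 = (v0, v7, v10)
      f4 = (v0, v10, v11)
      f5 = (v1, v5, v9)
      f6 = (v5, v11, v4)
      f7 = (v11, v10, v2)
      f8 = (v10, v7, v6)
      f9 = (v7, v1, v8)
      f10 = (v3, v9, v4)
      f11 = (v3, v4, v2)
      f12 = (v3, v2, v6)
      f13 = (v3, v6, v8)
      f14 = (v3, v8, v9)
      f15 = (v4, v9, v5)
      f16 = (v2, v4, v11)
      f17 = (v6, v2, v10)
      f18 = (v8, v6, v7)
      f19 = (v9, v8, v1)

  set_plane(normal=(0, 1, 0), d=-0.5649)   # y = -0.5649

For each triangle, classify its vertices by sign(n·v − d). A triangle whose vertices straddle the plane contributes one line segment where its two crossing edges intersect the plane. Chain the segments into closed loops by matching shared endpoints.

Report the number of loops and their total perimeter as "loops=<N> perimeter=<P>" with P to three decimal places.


Straddling triangles (10 of 20):
  (v5,v11,v4) [++-] → (-1.03395, -0.5649, 1.55305)–(0, -0.5649, 1.948)  len=1.1068
  (v11,v10,v2) [++-] → (-1.73222, -0.5649, -0.854781)–(-1.73222, -0.5649, 0.854781)  len=1.7096
  (v10,v7,v6) [++-] → (0, -0.5649, -1.948)–(-1.03395, -0.5649, -1.55305)  len=1.1068
  (v3,v9,v4) [-+-] → (1.73222, -0.5649, 0.854781)–(1.03395, -0.5649, 1.55305)  len=0.9875
  (v3,v6,v8) [--+] → (1.03395, -0.5649, -1.55305)–(1.73222, -0.5649, -0.854781)  len=0.9875
  (v3,v8,v9) [-++] → (1.73222, -0.5649, -0.854781)–(1.73222, -0.5649, 0.854781)  len=1.7096
  (v4,v9,v5) [-++] → (1.03395, -0.5649, 1.55305)–(0, -0.5649, 1.948)  len=1.1068
  (v2,v4,v11) [--+] → (-1.03395, -0.5649, 1.55305)–(-1.73222, -0.5649, 0.854781)  len=0.9875
  (v6,v2,v10) [--+] → (-1.73222, -0.5649, -0.854781)–(-1.03395, -0.5649, -1.55305)  len=0.9875
  (v8,v6,v7) [+-+] → (1.03395, -0.5649, -1.55305)–(0, -0.5649, -1.948)  len=1.1068

Chained into 1 loop(s):
  loop 1: 10 segments, perimeter = 11.7964
Total perimeter = 11.796

loops=1 perimeter=11.796


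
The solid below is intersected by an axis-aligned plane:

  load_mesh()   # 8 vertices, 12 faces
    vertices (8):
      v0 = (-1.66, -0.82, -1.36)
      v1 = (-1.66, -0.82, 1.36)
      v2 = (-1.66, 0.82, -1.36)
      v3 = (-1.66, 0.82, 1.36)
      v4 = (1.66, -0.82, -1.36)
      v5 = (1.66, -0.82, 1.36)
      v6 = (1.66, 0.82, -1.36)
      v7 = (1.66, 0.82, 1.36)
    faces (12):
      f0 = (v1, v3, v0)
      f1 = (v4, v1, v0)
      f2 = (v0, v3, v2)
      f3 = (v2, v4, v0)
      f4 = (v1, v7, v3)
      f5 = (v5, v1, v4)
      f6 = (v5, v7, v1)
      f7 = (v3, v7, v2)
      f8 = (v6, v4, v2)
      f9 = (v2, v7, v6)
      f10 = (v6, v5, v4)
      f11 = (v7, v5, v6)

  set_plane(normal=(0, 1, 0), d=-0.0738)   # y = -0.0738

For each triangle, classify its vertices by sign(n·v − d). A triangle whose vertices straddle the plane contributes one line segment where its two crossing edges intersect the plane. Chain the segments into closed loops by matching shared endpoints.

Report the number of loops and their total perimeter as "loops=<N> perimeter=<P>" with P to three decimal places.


Straddling triangles (8 of 12):
  (v1,v3,v0) [-+-] → (-1.66, -0.0738, 1.36)–(-1.66, -0.0738, -0.1224)  len=1.4824
  (v0,v3,v2) [-++] → (-1.66, -0.0738, -0.1224)–(-1.66, -0.0738, -1.36)  len=1.2376
  (v2,v4,v0) [+--] → (0.1494, -0.0738, -1.36)–(-1.66, -0.0738, -1.36)  len=1.8094
  (v1,v7,v3) [-++] → (-0.1494, -0.0738, 1.36)–(-1.66, -0.0738, 1.36)  len=1.5106
  (v5,v7,v1) [-+-] → (1.66, -0.0738, 1.36)–(-0.1494, -0.0738, 1.36)  len=1.8094
  (v6,v4,v2) [+-+] → (1.66, -0.0738, -1.36)–(0.1494, -0.0738, -1.36)  len=1.5106
  (v6,v5,v4) [+--] → (1.66, -0.0738, 0.1224)–(1.66, -0.0738, -1.36)  len=1.4824
  (v7,v5,v6) [+-+] → (1.66, -0.0738, 1.36)–(1.66, -0.0738, 0.1224)  len=1.2376

Chained into 1 loop(s):
  loop 1: 8 segments, perimeter = 12.0800
Total perimeter = 12.080

loops=1 perimeter=12.080


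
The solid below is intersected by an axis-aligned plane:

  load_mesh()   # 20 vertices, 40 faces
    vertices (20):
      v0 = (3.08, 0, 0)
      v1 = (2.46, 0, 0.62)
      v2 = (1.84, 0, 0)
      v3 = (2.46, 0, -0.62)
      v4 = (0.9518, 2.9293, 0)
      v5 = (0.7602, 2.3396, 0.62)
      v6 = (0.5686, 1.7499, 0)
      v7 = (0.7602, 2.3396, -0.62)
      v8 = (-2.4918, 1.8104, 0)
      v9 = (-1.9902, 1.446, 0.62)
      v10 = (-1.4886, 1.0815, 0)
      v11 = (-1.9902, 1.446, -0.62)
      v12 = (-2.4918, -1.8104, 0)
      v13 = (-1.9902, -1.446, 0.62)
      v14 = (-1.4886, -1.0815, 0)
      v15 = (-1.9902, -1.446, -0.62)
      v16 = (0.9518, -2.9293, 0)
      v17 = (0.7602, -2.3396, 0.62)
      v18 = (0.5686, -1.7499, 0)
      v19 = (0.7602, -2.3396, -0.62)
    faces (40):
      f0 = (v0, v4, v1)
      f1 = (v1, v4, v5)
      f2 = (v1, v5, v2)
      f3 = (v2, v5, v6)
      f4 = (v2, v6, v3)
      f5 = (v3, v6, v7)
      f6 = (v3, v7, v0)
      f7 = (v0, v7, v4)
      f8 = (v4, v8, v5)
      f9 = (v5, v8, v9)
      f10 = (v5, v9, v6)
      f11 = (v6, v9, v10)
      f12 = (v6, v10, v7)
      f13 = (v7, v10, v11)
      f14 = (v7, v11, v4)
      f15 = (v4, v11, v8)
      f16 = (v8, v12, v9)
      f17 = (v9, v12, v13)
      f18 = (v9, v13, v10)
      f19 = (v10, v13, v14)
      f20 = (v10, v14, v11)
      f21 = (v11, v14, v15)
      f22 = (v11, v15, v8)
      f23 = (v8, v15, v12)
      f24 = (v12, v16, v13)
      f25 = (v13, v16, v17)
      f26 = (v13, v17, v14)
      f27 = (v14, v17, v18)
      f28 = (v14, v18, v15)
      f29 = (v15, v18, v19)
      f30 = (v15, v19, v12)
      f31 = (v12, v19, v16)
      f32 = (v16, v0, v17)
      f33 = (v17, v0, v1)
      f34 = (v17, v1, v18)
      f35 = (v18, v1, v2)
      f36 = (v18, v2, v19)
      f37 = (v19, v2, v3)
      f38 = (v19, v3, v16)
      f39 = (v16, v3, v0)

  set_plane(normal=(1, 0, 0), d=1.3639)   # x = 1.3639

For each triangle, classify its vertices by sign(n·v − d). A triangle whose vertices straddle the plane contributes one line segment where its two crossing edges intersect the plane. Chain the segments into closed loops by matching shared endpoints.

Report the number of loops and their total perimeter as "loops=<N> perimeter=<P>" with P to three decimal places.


loops=2 perimeter=8.439

Straddling triangles (16 of 40):
  (v0,v4,v1) [+-+] → (1.3639, 2.36208, 0)–(1.3639, 2.1289, 0.169409)  len=0.2882
  (v1,v4,v5) [+--] → (1.3639, 2.1289, 0.169409)–(1.3639, 1.50867, 0.62)  len=0.7666
  (v1,v5,v2) [+-+] → (1.3639, 1.50867, 0.62)–(1.3639, 1.03156, 0.273367)  len=0.5897
  (v2,v5,v6) [+--] → (1.3639, 1.03156, 0.273367)–(1.3639, 0.655283, 0)  len=0.4651
  (v2,v6,v3) [+-+] → (1.3639, 0.655283, 0)–(1.3639, 1.0141, -0.260699)  len=0.4435
  (v3,v6,v7) [+--] → (1.3639, 1.0141, -0.260699)–(1.3639, 1.50867, -0.62)  len=0.6113
  (v3,v7,v0) [+-+] → (1.3639, 1.50867, -0.62)–(1.3639, 1.73075, -0.458652)  len=0.2745
  (v0,v7,v4) [+--] → (1.3639, 1.73075, -0.458652)–(1.3639, 2.36208, 0)  len=0.7803
  (v16,v0,v17) [-+-] → (1.3639, -2.36208, 0)–(1.3639, -1.73075, 0.458652)  len=0.7803
  (v17,v0,v1) [-++] → (1.3639, -1.73075, 0.458652)–(1.3639, -1.50867, 0.62)  len=0.2745
  (v17,v1,v18) [-+-] → (1.3639, -1.50867, 0.62)–(1.3639, -1.0141, 0.260699)  len=0.6113
  (v18,v1,v2) [-++] → (1.3639, -1.0141, 0.260699)–(1.3639, -0.655283, 0)  len=0.4435
  (v18,v2,v19) [-+-] → (1.3639, -0.655283, 0)–(1.3639, -1.03156, -0.273367)  len=0.4651
  (v19,v2,v3) [-++] → (1.3639, -1.03156, -0.273367)–(1.3639, -1.50867, -0.62)  len=0.5897
  (v19,v3,v16) [-+-] → (1.3639, -1.50867, -0.62)–(1.3639, -2.1289, -0.169409)  len=0.7666
  (v16,v3,v0) [-++] → (1.3639, -2.1289, -0.169409)–(1.3639, -2.36208, 0)  len=0.2882

Chained into 2 loop(s):
  loop 1: 8 segments, perimeter = 4.2194
  loop 2: 8 segments, perimeter = 4.2194
Total perimeter = 8.439


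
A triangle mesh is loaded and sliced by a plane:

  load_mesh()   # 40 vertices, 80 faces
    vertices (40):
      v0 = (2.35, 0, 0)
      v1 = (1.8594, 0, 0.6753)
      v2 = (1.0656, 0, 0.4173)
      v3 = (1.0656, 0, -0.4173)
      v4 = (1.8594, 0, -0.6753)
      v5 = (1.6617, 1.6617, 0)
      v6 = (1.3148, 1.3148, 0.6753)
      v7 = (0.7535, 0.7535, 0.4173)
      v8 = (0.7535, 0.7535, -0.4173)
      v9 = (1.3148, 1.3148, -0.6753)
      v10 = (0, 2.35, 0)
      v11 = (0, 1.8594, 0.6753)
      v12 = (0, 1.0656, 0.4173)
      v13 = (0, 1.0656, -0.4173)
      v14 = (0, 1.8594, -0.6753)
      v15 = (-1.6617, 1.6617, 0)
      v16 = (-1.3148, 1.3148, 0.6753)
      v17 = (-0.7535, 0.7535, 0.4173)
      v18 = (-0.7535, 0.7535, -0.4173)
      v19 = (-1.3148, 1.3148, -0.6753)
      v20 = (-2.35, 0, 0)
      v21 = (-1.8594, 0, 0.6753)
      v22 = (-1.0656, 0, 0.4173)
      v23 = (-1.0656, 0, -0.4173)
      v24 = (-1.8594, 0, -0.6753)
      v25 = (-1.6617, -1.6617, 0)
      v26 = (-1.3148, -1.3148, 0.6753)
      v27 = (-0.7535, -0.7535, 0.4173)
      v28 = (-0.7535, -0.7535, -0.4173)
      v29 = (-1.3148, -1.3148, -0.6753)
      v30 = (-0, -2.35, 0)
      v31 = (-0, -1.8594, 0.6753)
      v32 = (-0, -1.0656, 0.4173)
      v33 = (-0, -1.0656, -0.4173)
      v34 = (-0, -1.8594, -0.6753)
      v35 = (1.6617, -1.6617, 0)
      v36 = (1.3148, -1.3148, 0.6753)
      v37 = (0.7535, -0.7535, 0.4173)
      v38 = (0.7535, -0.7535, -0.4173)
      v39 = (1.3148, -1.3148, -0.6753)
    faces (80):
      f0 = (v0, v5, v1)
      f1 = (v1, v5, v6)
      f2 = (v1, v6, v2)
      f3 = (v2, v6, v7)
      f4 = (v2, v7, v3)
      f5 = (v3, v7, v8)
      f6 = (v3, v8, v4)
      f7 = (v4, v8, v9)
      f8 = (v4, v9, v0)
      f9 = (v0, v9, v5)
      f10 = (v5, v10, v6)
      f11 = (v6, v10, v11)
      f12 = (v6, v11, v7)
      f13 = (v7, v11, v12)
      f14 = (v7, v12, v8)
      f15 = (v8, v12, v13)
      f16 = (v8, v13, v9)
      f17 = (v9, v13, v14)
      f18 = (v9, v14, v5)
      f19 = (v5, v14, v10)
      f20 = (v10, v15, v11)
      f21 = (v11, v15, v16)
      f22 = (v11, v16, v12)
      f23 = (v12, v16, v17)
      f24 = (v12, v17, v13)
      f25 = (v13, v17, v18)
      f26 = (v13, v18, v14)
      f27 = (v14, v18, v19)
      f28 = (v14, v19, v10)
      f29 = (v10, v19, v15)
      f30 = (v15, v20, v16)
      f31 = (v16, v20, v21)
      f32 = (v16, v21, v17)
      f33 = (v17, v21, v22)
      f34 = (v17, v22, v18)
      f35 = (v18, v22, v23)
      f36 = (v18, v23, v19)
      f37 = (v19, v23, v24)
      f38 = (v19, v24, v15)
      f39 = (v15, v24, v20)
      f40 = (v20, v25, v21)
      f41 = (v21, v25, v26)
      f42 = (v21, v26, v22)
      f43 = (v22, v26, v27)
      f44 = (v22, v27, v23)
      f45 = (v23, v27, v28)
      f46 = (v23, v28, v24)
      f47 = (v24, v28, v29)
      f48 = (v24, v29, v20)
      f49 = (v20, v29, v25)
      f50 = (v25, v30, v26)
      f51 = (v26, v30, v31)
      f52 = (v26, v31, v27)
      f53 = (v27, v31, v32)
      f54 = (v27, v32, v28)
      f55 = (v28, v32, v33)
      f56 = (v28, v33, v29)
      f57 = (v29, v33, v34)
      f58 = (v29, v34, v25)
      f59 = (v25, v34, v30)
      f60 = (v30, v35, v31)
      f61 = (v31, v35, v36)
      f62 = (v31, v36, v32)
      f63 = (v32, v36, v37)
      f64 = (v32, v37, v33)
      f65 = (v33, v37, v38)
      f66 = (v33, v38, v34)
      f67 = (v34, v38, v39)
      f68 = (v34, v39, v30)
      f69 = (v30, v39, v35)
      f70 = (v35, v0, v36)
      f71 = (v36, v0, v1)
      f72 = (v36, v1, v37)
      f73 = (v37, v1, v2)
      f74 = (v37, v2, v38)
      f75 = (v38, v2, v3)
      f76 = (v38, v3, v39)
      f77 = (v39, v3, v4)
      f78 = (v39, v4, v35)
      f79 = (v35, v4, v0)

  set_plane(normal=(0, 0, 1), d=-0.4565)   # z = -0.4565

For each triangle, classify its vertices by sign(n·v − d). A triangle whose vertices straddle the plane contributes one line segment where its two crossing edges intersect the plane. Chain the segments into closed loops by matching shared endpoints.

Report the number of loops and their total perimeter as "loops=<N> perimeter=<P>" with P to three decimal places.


loops=2 perimeter=19.621

Straddling triangles (32 of 80):
  (v3,v8,v4) [++-] → (0.921528, 0.639015, -0.4565)–(1.18621, 0, -0.4565)  len=0.6917
  (v4,v8,v9) [-+-] → (0.921528, 0.639015, -0.4565)–(0.838783, 0.838783, -0.4565)  len=0.2162
  (v4,v9,v0) [--+] → (1.65021, 0.888799, -0.4565)–(2.01836, 0, -0.4565)  len=0.9620
  (v0,v9,v5) [+-+] → (1.65021, 0.888799, -0.4565)–(1.4272, 1.4272, -0.4565)  len=0.5828
  (v8,v13,v9) [++-] → (0.199768, 1.10346, -0.4565)–(0.838783, 0.838783, -0.4565)  len=0.6917
  (v9,v13,v14) [-+-] → (0.199768, 1.10346, -0.4565)–(0, 1.18621, -0.4565)  len=0.2162
  (v9,v14,v5) [--+] → (0.538398, 1.79534, -0.4565)–(1.4272, 1.4272, -0.4565)  len=0.9620
  (v5,v14,v10) [+-+] → (0.538398, 1.79534, -0.4565)–(0, 2.01836, -0.4565)  len=0.5828
  (v13,v18,v14) [++-] → (-0.639015, 0.921528, -0.4565)–(0, 1.18621, -0.4565)  len=0.6917
  (v14,v18,v19) [-+-] → (-0.639015, 0.921528, -0.4565)–(-0.838783, 0.838783, -0.4565)  len=0.2162
  (v14,v19,v10) [--+] → (-0.888799, 1.65021, -0.4565)–(0, 2.01836, -0.4565)  len=0.9620
  (v10,v19,v15) [+-+] → (-0.888799, 1.65021, -0.4565)–(-1.4272, 1.4272, -0.4565)  len=0.5828
  (v18,v23,v19) [++-] → (-1.10346, 0.199768, -0.4565)–(-0.838783, 0.838783, -0.4565)  len=0.6917
  (v19,v23,v24) [-+-] → (-1.10346, 0.199768, -0.4565)–(-1.18621, 0, -0.4565)  len=0.2162
  (v19,v24,v15) [--+] → (-1.79534, 0.538398, -0.4565)–(-1.4272, 1.4272, -0.4565)  len=0.9620
  (v15,v24,v20) [+-+] → (-1.79534, 0.538398, -0.4565)–(-2.01836, 0, -0.4565)  len=0.5828
  (v23,v28,v24) [++-] → (-0.921528, -0.639015, -0.4565)–(-1.18621, 0, -0.4565)  len=0.6917
  (v24,v28,v29) [-+-] → (-0.921528, -0.639015, -0.4565)–(-0.838783, -0.838783, -0.4565)  len=0.2162
  (v24,v29,v20) [--+] → (-1.65021, -0.888799, -0.4565)–(-2.01836, 0, -0.4565)  len=0.9620
  (v20,v29,v25) [+-+] → (-1.65021, -0.888799, -0.4565)–(-1.4272, -1.4272, -0.4565)  len=0.5828
  (v28,v33,v29) [++-] → (-0.199768, -1.10346, -0.4565)–(-0.838783, -0.838783, -0.4565)  len=0.6917
  (v29,v33,v34) [-+-] → (-0.199768, -1.10346, -0.4565)–(0, -1.18621, -0.4565)  len=0.2162
  (v29,v34,v25) [--+] → (-0.538398, -1.79534, -0.4565)–(-1.4272, -1.4272, -0.4565)  len=0.9620
  (v25,v34,v30) [+-+] → (-0.538398, -1.79534, -0.4565)–(0, -2.01836, -0.4565)  len=0.5828
  (v33,v38,v34) [++-] → (0.639015, -0.921528, -0.4565)–(0, -1.18621, -0.4565)  len=0.6917
  (v34,v38,v39) [-+-] → (0.639015, -0.921528, -0.4565)–(0.838783, -0.838783, -0.4565)  len=0.2162
  (v34,v39,v30) [--+] → (0.888799, -1.65021, -0.4565)–(0, -2.01836, -0.4565)  len=0.9620
  (v30,v39,v35) [+-+] → (0.888799, -1.65021, -0.4565)–(1.4272, -1.4272, -0.4565)  len=0.5828
  (v38,v3,v39) [++-] → (1.10346, -0.199768, -0.4565)–(0.838783, -0.838783, -0.4565)  len=0.6917
  (v39,v3,v4) [-+-] → (1.10346, -0.199768, -0.4565)–(1.18621, 0, -0.4565)  len=0.2162
  (v39,v4,v35) [--+] → (1.79534, -0.538398, -0.4565)–(1.4272, -1.4272, -0.4565)  len=0.9620
  (v35,v4,v0) [+-+] → (1.79534, -0.538398, -0.4565)–(2.01836, 0, -0.4565)  len=0.5828

Chained into 2 loop(s):
  loop 1: 16 segments, perimeter = 7.2631
  loop 2: 16 segments, perimeter = 12.3583
Total perimeter = 19.621
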